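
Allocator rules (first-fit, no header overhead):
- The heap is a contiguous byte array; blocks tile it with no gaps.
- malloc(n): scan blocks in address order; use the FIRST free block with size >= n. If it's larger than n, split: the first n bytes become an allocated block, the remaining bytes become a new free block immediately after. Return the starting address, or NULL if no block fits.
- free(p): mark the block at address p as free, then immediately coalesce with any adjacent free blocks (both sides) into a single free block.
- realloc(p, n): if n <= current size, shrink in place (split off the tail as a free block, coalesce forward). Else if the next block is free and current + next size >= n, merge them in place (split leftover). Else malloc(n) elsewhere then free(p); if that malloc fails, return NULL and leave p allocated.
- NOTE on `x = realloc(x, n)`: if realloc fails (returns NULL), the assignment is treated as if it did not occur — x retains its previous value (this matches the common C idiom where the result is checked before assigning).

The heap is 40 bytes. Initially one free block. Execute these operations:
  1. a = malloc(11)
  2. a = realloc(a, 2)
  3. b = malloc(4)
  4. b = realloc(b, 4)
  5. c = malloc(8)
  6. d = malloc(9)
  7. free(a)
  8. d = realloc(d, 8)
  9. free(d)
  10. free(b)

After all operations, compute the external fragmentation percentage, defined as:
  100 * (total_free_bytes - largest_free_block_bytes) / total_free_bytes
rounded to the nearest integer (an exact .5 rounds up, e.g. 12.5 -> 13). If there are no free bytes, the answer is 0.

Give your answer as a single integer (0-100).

Answer: 19

Derivation:
Op 1: a = malloc(11) -> a = 0; heap: [0-10 ALLOC][11-39 FREE]
Op 2: a = realloc(a, 2) -> a = 0; heap: [0-1 ALLOC][2-39 FREE]
Op 3: b = malloc(4) -> b = 2; heap: [0-1 ALLOC][2-5 ALLOC][6-39 FREE]
Op 4: b = realloc(b, 4) -> b = 2; heap: [0-1 ALLOC][2-5 ALLOC][6-39 FREE]
Op 5: c = malloc(8) -> c = 6; heap: [0-1 ALLOC][2-5 ALLOC][6-13 ALLOC][14-39 FREE]
Op 6: d = malloc(9) -> d = 14; heap: [0-1 ALLOC][2-5 ALLOC][6-13 ALLOC][14-22 ALLOC][23-39 FREE]
Op 7: free(a) -> (freed a); heap: [0-1 FREE][2-5 ALLOC][6-13 ALLOC][14-22 ALLOC][23-39 FREE]
Op 8: d = realloc(d, 8) -> d = 14; heap: [0-1 FREE][2-5 ALLOC][6-13 ALLOC][14-21 ALLOC][22-39 FREE]
Op 9: free(d) -> (freed d); heap: [0-1 FREE][2-5 ALLOC][6-13 ALLOC][14-39 FREE]
Op 10: free(b) -> (freed b); heap: [0-5 FREE][6-13 ALLOC][14-39 FREE]
Free blocks: [6 26] total_free=32 largest=26 -> 100*(32-26)/32 = 600/32 = 18.75 -> rounds to 19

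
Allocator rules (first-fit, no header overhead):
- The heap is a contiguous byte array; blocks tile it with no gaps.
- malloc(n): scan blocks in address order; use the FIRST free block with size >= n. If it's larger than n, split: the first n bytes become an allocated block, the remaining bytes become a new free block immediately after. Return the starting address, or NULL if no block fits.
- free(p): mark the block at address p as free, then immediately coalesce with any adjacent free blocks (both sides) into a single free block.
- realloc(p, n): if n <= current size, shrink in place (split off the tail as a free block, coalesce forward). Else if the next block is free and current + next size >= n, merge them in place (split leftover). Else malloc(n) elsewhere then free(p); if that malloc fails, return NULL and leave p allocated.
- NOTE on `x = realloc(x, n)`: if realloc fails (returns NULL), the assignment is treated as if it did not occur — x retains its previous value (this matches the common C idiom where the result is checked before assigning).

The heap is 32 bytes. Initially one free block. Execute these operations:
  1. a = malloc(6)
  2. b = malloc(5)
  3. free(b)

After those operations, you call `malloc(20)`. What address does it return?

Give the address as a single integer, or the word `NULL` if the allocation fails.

Op 1: a = malloc(6) -> a = 0; heap: [0-5 ALLOC][6-31 FREE]
Op 2: b = malloc(5) -> b = 6; heap: [0-5 ALLOC][6-10 ALLOC][11-31 FREE]
Op 3: free(b) -> (freed b); heap: [0-5 ALLOC][6-31 FREE]
malloc(20): first-fit scan over [0-5 ALLOC][6-31 FREE] -> 6

Answer: 6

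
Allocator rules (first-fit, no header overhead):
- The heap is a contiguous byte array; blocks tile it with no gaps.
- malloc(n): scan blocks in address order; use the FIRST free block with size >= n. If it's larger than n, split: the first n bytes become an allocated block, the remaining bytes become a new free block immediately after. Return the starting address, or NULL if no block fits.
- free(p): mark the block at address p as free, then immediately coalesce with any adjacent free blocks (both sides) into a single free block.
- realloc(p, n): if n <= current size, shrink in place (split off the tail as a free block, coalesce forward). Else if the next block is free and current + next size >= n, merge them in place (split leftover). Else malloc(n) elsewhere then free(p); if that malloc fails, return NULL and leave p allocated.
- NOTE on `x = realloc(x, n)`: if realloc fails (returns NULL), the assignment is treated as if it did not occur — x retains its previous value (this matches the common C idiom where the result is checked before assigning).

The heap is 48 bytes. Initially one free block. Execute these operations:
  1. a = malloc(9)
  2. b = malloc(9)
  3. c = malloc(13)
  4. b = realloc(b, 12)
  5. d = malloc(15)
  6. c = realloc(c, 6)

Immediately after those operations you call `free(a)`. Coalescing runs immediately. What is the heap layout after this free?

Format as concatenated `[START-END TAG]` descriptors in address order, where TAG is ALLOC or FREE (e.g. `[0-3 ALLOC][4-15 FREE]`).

Op 1: a = malloc(9) -> a = 0; heap: [0-8 ALLOC][9-47 FREE]
Op 2: b = malloc(9) -> b = 9; heap: [0-8 ALLOC][9-17 ALLOC][18-47 FREE]
Op 3: c = malloc(13) -> c = 18; heap: [0-8 ALLOC][9-17 ALLOC][18-30 ALLOC][31-47 FREE]
Op 4: b = realloc(b, 12) -> b = 31; heap: [0-8 ALLOC][9-17 FREE][18-30 ALLOC][31-42 ALLOC][43-47 FREE]
Op 5: d = malloc(15) -> d = NULL; heap: [0-8 ALLOC][9-17 FREE][18-30 ALLOC][31-42 ALLOC][43-47 FREE]
Op 6: c = realloc(c, 6) -> c = 18; heap: [0-8 ALLOC][9-17 FREE][18-23 ALLOC][24-30 FREE][31-42 ALLOC][43-47 FREE]
free(a): a = 0 -> block [0-8 ALLOC]; mark free, coalesce with adjacent free neighbors -> [0-17 FREE][18-23 ALLOC][24-30 FREE][31-42 ALLOC][43-47 FREE]

Answer: [0-17 FREE][18-23 ALLOC][24-30 FREE][31-42 ALLOC][43-47 FREE]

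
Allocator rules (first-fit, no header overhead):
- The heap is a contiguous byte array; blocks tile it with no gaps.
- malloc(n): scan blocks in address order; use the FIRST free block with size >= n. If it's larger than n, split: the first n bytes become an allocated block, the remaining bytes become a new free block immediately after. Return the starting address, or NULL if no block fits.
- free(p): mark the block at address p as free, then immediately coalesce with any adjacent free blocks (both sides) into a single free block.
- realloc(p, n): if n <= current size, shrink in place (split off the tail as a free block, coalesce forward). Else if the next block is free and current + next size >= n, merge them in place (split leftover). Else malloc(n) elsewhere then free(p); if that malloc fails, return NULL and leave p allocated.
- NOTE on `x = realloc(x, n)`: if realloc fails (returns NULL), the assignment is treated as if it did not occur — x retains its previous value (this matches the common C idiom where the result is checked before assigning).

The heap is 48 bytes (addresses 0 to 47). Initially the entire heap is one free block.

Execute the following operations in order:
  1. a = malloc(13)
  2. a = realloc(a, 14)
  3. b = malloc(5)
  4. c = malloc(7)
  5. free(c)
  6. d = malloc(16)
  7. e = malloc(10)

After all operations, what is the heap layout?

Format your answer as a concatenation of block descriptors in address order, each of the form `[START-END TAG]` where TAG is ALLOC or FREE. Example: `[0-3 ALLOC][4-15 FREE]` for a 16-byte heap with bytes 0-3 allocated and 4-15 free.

Op 1: a = malloc(13) -> a = 0; heap: [0-12 ALLOC][13-47 FREE]
Op 2: a = realloc(a, 14) -> a = 0; heap: [0-13 ALLOC][14-47 FREE]
Op 3: b = malloc(5) -> b = 14; heap: [0-13 ALLOC][14-18 ALLOC][19-47 FREE]
Op 4: c = malloc(7) -> c = 19; heap: [0-13 ALLOC][14-18 ALLOC][19-25 ALLOC][26-47 FREE]
Op 5: free(c) -> (freed c); heap: [0-13 ALLOC][14-18 ALLOC][19-47 FREE]
Op 6: d = malloc(16) -> d = 19; heap: [0-13 ALLOC][14-18 ALLOC][19-34 ALLOC][35-47 FREE]
Op 7: e = malloc(10) -> e = 35; heap: [0-13 ALLOC][14-18 ALLOC][19-34 ALLOC][35-44 ALLOC][45-47 FREE]

Answer: [0-13 ALLOC][14-18 ALLOC][19-34 ALLOC][35-44 ALLOC][45-47 FREE]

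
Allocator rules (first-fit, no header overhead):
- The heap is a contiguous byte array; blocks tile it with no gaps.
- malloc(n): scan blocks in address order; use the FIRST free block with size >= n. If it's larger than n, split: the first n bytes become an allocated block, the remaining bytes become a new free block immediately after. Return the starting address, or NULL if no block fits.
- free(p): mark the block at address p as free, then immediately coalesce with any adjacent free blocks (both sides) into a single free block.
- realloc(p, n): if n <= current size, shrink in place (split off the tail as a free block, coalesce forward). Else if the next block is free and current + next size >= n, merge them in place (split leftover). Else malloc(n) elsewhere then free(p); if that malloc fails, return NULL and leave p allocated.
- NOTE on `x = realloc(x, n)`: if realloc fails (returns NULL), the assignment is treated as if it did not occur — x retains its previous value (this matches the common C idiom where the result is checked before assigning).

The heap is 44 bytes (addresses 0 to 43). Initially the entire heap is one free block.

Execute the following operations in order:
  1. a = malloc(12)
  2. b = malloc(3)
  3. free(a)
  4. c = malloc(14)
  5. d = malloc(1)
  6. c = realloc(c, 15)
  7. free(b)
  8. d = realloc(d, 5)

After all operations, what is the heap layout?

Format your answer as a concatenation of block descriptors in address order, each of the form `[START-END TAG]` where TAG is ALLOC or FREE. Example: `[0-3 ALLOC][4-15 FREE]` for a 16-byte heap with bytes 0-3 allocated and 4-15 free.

Answer: [0-4 ALLOC][5-14 FREE][15-29 ALLOC][30-43 FREE]

Derivation:
Op 1: a = malloc(12) -> a = 0; heap: [0-11 ALLOC][12-43 FREE]
Op 2: b = malloc(3) -> b = 12; heap: [0-11 ALLOC][12-14 ALLOC][15-43 FREE]
Op 3: free(a) -> (freed a); heap: [0-11 FREE][12-14 ALLOC][15-43 FREE]
Op 4: c = malloc(14) -> c = 15; heap: [0-11 FREE][12-14 ALLOC][15-28 ALLOC][29-43 FREE]
Op 5: d = malloc(1) -> d = 0; heap: [0-0 ALLOC][1-11 FREE][12-14 ALLOC][15-28 ALLOC][29-43 FREE]
Op 6: c = realloc(c, 15) -> c = 15; heap: [0-0 ALLOC][1-11 FREE][12-14 ALLOC][15-29 ALLOC][30-43 FREE]
Op 7: free(b) -> (freed b); heap: [0-0 ALLOC][1-14 FREE][15-29 ALLOC][30-43 FREE]
Op 8: d = realloc(d, 5) -> d = 0; heap: [0-4 ALLOC][5-14 FREE][15-29 ALLOC][30-43 FREE]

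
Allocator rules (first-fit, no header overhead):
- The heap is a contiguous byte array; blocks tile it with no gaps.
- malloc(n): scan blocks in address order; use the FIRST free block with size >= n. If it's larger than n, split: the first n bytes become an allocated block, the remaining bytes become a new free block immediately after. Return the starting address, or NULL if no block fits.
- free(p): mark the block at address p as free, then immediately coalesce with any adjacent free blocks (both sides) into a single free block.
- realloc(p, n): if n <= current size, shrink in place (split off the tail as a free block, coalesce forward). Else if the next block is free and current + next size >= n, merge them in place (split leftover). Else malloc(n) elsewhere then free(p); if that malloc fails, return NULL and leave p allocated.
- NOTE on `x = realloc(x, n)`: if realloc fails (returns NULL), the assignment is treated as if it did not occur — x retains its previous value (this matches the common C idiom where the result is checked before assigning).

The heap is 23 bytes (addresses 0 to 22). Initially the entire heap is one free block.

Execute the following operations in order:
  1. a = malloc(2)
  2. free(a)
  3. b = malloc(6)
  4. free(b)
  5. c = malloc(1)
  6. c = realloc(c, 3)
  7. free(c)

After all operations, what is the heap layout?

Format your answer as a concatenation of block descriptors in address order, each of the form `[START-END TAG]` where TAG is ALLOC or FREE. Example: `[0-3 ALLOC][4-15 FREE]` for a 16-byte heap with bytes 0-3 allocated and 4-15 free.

Answer: [0-22 FREE]

Derivation:
Op 1: a = malloc(2) -> a = 0; heap: [0-1 ALLOC][2-22 FREE]
Op 2: free(a) -> (freed a); heap: [0-22 FREE]
Op 3: b = malloc(6) -> b = 0; heap: [0-5 ALLOC][6-22 FREE]
Op 4: free(b) -> (freed b); heap: [0-22 FREE]
Op 5: c = malloc(1) -> c = 0; heap: [0-0 ALLOC][1-22 FREE]
Op 6: c = realloc(c, 3) -> c = 0; heap: [0-2 ALLOC][3-22 FREE]
Op 7: free(c) -> (freed c); heap: [0-22 FREE]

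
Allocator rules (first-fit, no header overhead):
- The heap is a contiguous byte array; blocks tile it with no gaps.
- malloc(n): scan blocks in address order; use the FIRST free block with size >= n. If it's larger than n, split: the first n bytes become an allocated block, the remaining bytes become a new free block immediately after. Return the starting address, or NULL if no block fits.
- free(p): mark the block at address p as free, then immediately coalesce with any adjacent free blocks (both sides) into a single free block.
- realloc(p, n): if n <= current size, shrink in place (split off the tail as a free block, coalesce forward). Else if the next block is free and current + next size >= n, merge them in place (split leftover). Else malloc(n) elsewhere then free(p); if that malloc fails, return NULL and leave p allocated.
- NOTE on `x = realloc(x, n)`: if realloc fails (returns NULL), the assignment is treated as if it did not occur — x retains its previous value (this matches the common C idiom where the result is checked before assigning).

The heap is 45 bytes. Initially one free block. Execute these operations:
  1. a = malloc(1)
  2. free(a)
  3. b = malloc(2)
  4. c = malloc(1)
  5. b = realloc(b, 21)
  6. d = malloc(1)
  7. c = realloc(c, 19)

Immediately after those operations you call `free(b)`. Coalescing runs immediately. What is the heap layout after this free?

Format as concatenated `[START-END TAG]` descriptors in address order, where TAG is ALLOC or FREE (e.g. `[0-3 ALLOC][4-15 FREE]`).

Answer: [0-0 ALLOC][1-23 FREE][24-42 ALLOC][43-44 FREE]

Derivation:
Op 1: a = malloc(1) -> a = 0; heap: [0-0 ALLOC][1-44 FREE]
Op 2: free(a) -> (freed a); heap: [0-44 FREE]
Op 3: b = malloc(2) -> b = 0; heap: [0-1 ALLOC][2-44 FREE]
Op 4: c = malloc(1) -> c = 2; heap: [0-1 ALLOC][2-2 ALLOC][3-44 FREE]
Op 5: b = realloc(b, 21) -> b = 3; heap: [0-1 FREE][2-2 ALLOC][3-23 ALLOC][24-44 FREE]
Op 6: d = malloc(1) -> d = 0; heap: [0-0 ALLOC][1-1 FREE][2-2 ALLOC][3-23 ALLOC][24-44 FREE]
Op 7: c = realloc(c, 19) -> c = 24; heap: [0-0 ALLOC][1-2 FREE][3-23 ALLOC][24-42 ALLOC][43-44 FREE]
free(b): b = 3 -> block [3-23 ALLOC]; mark free, coalesce with adjacent free neighbors -> [0-0 ALLOC][1-23 FREE][24-42 ALLOC][43-44 FREE]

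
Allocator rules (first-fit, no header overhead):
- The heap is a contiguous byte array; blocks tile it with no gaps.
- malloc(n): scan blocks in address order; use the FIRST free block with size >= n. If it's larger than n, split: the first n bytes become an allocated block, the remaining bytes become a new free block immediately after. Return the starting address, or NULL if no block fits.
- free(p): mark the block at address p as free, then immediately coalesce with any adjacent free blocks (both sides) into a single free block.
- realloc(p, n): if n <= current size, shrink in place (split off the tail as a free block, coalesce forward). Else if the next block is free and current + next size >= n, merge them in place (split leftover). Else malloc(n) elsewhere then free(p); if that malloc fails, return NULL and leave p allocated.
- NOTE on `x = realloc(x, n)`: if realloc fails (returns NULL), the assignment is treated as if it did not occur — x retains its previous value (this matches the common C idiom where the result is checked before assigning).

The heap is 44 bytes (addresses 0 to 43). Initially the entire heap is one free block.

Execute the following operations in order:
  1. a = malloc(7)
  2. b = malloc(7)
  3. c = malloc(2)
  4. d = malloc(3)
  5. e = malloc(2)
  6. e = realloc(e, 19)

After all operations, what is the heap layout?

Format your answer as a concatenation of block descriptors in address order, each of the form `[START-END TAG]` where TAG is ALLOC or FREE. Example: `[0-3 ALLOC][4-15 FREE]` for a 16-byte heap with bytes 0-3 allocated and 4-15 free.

Op 1: a = malloc(7) -> a = 0; heap: [0-6 ALLOC][7-43 FREE]
Op 2: b = malloc(7) -> b = 7; heap: [0-6 ALLOC][7-13 ALLOC][14-43 FREE]
Op 3: c = malloc(2) -> c = 14; heap: [0-6 ALLOC][7-13 ALLOC][14-15 ALLOC][16-43 FREE]
Op 4: d = malloc(3) -> d = 16; heap: [0-6 ALLOC][7-13 ALLOC][14-15 ALLOC][16-18 ALLOC][19-43 FREE]
Op 5: e = malloc(2) -> e = 19; heap: [0-6 ALLOC][7-13 ALLOC][14-15 ALLOC][16-18 ALLOC][19-20 ALLOC][21-43 FREE]
Op 6: e = realloc(e, 19) -> e = 19; heap: [0-6 ALLOC][7-13 ALLOC][14-15 ALLOC][16-18 ALLOC][19-37 ALLOC][38-43 FREE]

Answer: [0-6 ALLOC][7-13 ALLOC][14-15 ALLOC][16-18 ALLOC][19-37 ALLOC][38-43 FREE]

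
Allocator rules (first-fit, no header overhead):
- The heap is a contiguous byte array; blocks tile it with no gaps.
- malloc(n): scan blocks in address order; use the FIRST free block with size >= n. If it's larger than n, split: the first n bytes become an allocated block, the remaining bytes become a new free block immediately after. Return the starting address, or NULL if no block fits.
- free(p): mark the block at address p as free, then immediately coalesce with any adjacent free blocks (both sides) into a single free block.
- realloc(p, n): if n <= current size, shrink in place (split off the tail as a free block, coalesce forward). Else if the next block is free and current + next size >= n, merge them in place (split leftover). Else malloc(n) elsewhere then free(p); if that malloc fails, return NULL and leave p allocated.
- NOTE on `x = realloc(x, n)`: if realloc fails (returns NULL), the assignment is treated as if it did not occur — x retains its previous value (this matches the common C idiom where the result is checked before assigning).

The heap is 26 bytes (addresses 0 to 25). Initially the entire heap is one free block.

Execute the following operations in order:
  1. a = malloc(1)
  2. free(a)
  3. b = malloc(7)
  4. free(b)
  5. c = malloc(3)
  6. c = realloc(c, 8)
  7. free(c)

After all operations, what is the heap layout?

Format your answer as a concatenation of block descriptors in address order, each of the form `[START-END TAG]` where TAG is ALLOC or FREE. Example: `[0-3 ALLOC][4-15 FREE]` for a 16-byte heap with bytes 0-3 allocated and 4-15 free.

Answer: [0-25 FREE]

Derivation:
Op 1: a = malloc(1) -> a = 0; heap: [0-0 ALLOC][1-25 FREE]
Op 2: free(a) -> (freed a); heap: [0-25 FREE]
Op 3: b = malloc(7) -> b = 0; heap: [0-6 ALLOC][7-25 FREE]
Op 4: free(b) -> (freed b); heap: [0-25 FREE]
Op 5: c = malloc(3) -> c = 0; heap: [0-2 ALLOC][3-25 FREE]
Op 6: c = realloc(c, 8) -> c = 0; heap: [0-7 ALLOC][8-25 FREE]
Op 7: free(c) -> (freed c); heap: [0-25 FREE]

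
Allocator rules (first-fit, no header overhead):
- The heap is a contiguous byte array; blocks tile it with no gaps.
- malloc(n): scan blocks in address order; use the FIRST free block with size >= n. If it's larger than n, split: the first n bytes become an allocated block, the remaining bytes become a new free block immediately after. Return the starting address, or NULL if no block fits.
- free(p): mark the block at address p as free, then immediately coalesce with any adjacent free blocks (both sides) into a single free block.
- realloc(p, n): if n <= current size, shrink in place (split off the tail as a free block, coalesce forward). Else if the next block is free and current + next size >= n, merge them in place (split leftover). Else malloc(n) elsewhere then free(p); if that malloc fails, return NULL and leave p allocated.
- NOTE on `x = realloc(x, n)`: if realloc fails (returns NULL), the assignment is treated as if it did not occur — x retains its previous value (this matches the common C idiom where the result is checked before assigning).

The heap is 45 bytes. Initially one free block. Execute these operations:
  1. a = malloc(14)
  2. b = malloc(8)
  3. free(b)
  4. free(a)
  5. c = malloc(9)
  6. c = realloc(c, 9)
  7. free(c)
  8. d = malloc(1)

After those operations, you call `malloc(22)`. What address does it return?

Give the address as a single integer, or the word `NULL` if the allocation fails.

Answer: 1

Derivation:
Op 1: a = malloc(14) -> a = 0; heap: [0-13 ALLOC][14-44 FREE]
Op 2: b = malloc(8) -> b = 14; heap: [0-13 ALLOC][14-21 ALLOC][22-44 FREE]
Op 3: free(b) -> (freed b); heap: [0-13 ALLOC][14-44 FREE]
Op 4: free(a) -> (freed a); heap: [0-44 FREE]
Op 5: c = malloc(9) -> c = 0; heap: [0-8 ALLOC][9-44 FREE]
Op 6: c = realloc(c, 9) -> c = 0; heap: [0-8 ALLOC][9-44 FREE]
Op 7: free(c) -> (freed c); heap: [0-44 FREE]
Op 8: d = malloc(1) -> d = 0; heap: [0-0 ALLOC][1-44 FREE]
malloc(22): first-fit scan over [0-0 ALLOC][1-44 FREE] -> 1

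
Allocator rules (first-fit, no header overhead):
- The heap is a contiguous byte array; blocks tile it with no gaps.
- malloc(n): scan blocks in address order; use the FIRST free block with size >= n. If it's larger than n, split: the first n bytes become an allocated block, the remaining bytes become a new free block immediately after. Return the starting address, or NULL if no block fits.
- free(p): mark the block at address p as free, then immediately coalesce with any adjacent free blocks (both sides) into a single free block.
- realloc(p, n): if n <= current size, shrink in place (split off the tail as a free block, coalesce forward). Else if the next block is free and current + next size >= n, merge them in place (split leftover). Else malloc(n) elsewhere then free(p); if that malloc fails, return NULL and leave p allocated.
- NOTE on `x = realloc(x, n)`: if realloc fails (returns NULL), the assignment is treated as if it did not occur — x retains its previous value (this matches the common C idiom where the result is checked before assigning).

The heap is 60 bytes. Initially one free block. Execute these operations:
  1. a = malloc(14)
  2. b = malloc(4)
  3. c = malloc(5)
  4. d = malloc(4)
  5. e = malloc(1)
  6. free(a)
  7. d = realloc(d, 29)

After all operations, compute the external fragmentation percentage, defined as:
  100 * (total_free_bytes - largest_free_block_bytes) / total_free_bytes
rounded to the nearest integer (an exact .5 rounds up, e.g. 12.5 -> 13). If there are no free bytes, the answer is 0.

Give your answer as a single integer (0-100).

Op 1: a = malloc(14) -> a = 0; heap: [0-13 ALLOC][14-59 FREE]
Op 2: b = malloc(4) -> b = 14; heap: [0-13 ALLOC][14-17 ALLOC][18-59 FREE]
Op 3: c = malloc(5) -> c = 18; heap: [0-13 ALLOC][14-17 ALLOC][18-22 ALLOC][23-59 FREE]
Op 4: d = malloc(4) -> d = 23; heap: [0-13 ALLOC][14-17 ALLOC][18-22 ALLOC][23-26 ALLOC][27-59 FREE]
Op 5: e = malloc(1) -> e = 27; heap: [0-13 ALLOC][14-17 ALLOC][18-22 ALLOC][23-26 ALLOC][27-27 ALLOC][28-59 FREE]
Op 6: free(a) -> (freed a); heap: [0-13 FREE][14-17 ALLOC][18-22 ALLOC][23-26 ALLOC][27-27 ALLOC][28-59 FREE]
Op 7: d = realloc(d, 29) -> d = 28; heap: [0-13 FREE][14-17 ALLOC][18-22 ALLOC][23-26 FREE][27-27 ALLOC][28-56 ALLOC][57-59 FREE]
Free blocks: [14 4 3] total_free=21 largest=14 -> 100*(21-14)/21 = 700/21 ≈ 33.333 -> rounds to 33

Answer: 33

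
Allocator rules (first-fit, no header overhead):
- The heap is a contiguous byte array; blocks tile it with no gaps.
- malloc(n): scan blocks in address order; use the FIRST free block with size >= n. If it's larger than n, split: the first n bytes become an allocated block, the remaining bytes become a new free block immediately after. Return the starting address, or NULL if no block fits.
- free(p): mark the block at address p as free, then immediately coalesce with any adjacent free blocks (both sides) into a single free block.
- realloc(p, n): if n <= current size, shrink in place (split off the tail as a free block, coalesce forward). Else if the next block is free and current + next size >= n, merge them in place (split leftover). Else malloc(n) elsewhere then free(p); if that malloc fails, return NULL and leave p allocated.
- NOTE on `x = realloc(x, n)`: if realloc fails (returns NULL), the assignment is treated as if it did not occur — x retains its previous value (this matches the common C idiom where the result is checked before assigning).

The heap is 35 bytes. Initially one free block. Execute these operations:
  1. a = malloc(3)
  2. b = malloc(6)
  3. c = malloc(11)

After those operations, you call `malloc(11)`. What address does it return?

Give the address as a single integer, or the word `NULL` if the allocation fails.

Op 1: a = malloc(3) -> a = 0; heap: [0-2 ALLOC][3-34 FREE]
Op 2: b = malloc(6) -> b = 3; heap: [0-2 ALLOC][3-8 ALLOC][9-34 FREE]
Op 3: c = malloc(11) -> c = 9; heap: [0-2 ALLOC][3-8 ALLOC][9-19 ALLOC][20-34 FREE]
malloc(11): first-fit scan over [0-2 ALLOC][3-8 ALLOC][9-19 ALLOC][20-34 FREE] -> 20

Answer: 20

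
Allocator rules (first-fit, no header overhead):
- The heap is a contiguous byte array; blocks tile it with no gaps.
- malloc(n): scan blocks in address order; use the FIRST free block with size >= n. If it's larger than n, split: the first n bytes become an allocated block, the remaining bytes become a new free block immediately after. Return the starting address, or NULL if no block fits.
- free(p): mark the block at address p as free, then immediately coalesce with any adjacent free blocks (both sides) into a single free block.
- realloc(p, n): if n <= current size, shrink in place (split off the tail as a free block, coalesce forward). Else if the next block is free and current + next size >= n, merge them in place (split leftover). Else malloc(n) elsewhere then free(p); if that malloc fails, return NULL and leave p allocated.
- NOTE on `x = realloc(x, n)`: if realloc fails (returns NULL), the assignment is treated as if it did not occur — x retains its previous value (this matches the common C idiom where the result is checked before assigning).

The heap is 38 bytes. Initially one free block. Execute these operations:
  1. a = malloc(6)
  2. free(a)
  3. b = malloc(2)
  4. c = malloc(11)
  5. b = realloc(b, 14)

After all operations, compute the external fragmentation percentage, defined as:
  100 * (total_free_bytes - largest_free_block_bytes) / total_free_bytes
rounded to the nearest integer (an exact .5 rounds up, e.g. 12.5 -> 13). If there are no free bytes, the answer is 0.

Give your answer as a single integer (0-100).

Op 1: a = malloc(6) -> a = 0; heap: [0-5 ALLOC][6-37 FREE]
Op 2: free(a) -> (freed a); heap: [0-37 FREE]
Op 3: b = malloc(2) -> b = 0; heap: [0-1 ALLOC][2-37 FREE]
Op 4: c = malloc(11) -> c = 2; heap: [0-1 ALLOC][2-12 ALLOC][13-37 FREE]
Op 5: b = realloc(b, 14) -> b = 13; heap: [0-1 FREE][2-12 ALLOC][13-26 ALLOC][27-37 FREE]
Free blocks: [2 11] total_free=13 largest=11 -> 100*(13-11)/13 = 200/13 ≈ 15.385 -> rounds to 15

Answer: 15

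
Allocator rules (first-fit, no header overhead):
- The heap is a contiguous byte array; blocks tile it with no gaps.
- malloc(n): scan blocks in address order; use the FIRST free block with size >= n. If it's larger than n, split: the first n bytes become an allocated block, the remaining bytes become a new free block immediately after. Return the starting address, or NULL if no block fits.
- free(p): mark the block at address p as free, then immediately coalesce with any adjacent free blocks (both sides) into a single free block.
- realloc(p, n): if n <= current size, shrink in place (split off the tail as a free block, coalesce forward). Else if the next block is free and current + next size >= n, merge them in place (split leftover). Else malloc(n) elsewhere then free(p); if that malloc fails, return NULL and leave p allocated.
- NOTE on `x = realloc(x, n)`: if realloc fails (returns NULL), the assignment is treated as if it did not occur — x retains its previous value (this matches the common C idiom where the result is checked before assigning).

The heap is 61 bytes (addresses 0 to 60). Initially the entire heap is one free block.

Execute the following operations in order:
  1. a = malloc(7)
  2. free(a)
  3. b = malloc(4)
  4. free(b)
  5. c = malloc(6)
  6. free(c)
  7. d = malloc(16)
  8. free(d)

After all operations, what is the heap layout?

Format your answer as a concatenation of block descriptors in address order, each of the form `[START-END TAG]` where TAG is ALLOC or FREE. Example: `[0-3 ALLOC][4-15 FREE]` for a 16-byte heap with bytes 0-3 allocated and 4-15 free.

Op 1: a = malloc(7) -> a = 0; heap: [0-6 ALLOC][7-60 FREE]
Op 2: free(a) -> (freed a); heap: [0-60 FREE]
Op 3: b = malloc(4) -> b = 0; heap: [0-3 ALLOC][4-60 FREE]
Op 4: free(b) -> (freed b); heap: [0-60 FREE]
Op 5: c = malloc(6) -> c = 0; heap: [0-5 ALLOC][6-60 FREE]
Op 6: free(c) -> (freed c); heap: [0-60 FREE]
Op 7: d = malloc(16) -> d = 0; heap: [0-15 ALLOC][16-60 FREE]
Op 8: free(d) -> (freed d); heap: [0-60 FREE]

Answer: [0-60 FREE]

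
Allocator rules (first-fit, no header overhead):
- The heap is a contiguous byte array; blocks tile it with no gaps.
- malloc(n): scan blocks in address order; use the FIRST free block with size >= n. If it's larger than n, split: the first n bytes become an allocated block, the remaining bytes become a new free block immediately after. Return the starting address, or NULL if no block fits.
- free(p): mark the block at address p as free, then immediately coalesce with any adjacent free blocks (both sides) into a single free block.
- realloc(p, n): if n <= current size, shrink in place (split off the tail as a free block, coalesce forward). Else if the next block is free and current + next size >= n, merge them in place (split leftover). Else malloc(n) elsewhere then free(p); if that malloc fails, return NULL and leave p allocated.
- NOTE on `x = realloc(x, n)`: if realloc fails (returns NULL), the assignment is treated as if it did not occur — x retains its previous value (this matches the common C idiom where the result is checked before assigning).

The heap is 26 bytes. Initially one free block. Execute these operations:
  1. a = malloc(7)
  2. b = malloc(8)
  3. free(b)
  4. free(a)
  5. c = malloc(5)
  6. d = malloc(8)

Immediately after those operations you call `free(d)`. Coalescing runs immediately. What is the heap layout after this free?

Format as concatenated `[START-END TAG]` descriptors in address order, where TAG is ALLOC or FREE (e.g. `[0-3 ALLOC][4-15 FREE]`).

Op 1: a = malloc(7) -> a = 0; heap: [0-6 ALLOC][7-25 FREE]
Op 2: b = malloc(8) -> b = 7; heap: [0-6 ALLOC][7-14 ALLOC][15-25 FREE]
Op 3: free(b) -> (freed b); heap: [0-6 ALLOC][7-25 FREE]
Op 4: free(a) -> (freed a); heap: [0-25 FREE]
Op 5: c = malloc(5) -> c = 0; heap: [0-4 ALLOC][5-25 FREE]
Op 6: d = malloc(8) -> d = 5; heap: [0-4 ALLOC][5-12 ALLOC][13-25 FREE]
free(d): d = 5 -> block [5-12 ALLOC]; mark free, coalesce with adjacent free neighbors -> [0-4 ALLOC][5-25 FREE]

Answer: [0-4 ALLOC][5-25 FREE]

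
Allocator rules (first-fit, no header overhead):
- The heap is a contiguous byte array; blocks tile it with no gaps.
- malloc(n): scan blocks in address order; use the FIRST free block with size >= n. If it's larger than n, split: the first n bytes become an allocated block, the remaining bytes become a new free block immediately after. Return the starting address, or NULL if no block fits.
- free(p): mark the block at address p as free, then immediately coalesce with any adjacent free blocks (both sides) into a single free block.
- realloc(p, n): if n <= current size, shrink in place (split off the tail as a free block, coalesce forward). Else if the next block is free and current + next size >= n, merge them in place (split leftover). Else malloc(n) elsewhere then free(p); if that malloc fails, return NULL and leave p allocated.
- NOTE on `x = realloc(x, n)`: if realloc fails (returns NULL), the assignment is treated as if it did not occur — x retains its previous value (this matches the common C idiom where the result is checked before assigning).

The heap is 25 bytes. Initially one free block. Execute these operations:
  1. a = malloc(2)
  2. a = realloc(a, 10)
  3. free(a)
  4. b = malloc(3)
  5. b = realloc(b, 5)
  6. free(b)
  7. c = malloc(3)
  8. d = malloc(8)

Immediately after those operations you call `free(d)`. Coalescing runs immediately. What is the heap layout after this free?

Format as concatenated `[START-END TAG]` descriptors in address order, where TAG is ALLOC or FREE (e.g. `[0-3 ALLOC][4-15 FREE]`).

Op 1: a = malloc(2) -> a = 0; heap: [0-1 ALLOC][2-24 FREE]
Op 2: a = realloc(a, 10) -> a = 0; heap: [0-9 ALLOC][10-24 FREE]
Op 3: free(a) -> (freed a); heap: [0-24 FREE]
Op 4: b = malloc(3) -> b = 0; heap: [0-2 ALLOC][3-24 FREE]
Op 5: b = realloc(b, 5) -> b = 0; heap: [0-4 ALLOC][5-24 FREE]
Op 6: free(b) -> (freed b); heap: [0-24 FREE]
Op 7: c = malloc(3) -> c = 0; heap: [0-2 ALLOC][3-24 FREE]
Op 8: d = malloc(8) -> d = 3; heap: [0-2 ALLOC][3-10 ALLOC][11-24 FREE]
free(d): d = 3 -> block [3-10 ALLOC]; mark free, coalesce with adjacent free neighbors -> [0-2 ALLOC][3-24 FREE]

Answer: [0-2 ALLOC][3-24 FREE]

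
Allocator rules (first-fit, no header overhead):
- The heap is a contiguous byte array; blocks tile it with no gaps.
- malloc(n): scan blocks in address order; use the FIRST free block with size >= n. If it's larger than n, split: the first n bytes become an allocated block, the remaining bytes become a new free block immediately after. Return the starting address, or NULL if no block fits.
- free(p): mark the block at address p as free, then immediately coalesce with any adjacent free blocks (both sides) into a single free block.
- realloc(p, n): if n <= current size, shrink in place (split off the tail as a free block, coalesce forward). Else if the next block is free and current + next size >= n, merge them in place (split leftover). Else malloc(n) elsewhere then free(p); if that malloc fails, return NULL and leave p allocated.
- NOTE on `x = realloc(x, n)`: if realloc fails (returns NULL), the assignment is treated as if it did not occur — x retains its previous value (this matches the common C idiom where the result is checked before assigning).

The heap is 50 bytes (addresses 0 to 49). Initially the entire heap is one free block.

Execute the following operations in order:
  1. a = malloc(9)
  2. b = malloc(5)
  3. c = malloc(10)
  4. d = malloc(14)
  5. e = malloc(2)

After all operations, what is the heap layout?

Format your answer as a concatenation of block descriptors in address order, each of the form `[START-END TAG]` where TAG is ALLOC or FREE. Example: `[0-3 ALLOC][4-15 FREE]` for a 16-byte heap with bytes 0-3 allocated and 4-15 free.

Answer: [0-8 ALLOC][9-13 ALLOC][14-23 ALLOC][24-37 ALLOC][38-39 ALLOC][40-49 FREE]

Derivation:
Op 1: a = malloc(9) -> a = 0; heap: [0-8 ALLOC][9-49 FREE]
Op 2: b = malloc(5) -> b = 9; heap: [0-8 ALLOC][9-13 ALLOC][14-49 FREE]
Op 3: c = malloc(10) -> c = 14; heap: [0-8 ALLOC][9-13 ALLOC][14-23 ALLOC][24-49 FREE]
Op 4: d = malloc(14) -> d = 24; heap: [0-8 ALLOC][9-13 ALLOC][14-23 ALLOC][24-37 ALLOC][38-49 FREE]
Op 5: e = malloc(2) -> e = 38; heap: [0-8 ALLOC][9-13 ALLOC][14-23 ALLOC][24-37 ALLOC][38-39 ALLOC][40-49 FREE]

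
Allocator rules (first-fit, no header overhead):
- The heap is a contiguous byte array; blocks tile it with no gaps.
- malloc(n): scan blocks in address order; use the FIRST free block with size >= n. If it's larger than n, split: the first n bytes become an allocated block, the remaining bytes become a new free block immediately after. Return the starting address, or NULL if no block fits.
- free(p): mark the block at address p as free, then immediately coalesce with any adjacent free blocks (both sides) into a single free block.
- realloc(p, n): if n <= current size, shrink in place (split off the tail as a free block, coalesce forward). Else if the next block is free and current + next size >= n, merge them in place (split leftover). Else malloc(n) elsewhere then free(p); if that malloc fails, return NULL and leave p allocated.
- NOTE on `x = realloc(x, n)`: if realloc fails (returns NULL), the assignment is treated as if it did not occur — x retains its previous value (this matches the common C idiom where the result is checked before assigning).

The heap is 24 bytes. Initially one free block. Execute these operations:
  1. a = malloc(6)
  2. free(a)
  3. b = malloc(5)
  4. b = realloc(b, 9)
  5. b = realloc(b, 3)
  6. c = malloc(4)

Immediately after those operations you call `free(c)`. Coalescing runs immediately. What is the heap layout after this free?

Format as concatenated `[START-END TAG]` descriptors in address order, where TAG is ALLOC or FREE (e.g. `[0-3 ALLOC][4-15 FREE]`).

Answer: [0-2 ALLOC][3-23 FREE]

Derivation:
Op 1: a = malloc(6) -> a = 0; heap: [0-5 ALLOC][6-23 FREE]
Op 2: free(a) -> (freed a); heap: [0-23 FREE]
Op 3: b = malloc(5) -> b = 0; heap: [0-4 ALLOC][5-23 FREE]
Op 4: b = realloc(b, 9) -> b = 0; heap: [0-8 ALLOC][9-23 FREE]
Op 5: b = realloc(b, 3) -> b = 0; heap: [0-2 ALLOC][3-23 FREE]
Op 6: c = malloc(4) -> c = 3; heap: [0-2 ALLOC][3-6 ALLOC][7-23 FREE]
free(c): c = 3 -> block [3-6 ALLOC]; mark free, coalesce with adjacent free neighbors -> [0-2 ALLOC][3-23 FREE]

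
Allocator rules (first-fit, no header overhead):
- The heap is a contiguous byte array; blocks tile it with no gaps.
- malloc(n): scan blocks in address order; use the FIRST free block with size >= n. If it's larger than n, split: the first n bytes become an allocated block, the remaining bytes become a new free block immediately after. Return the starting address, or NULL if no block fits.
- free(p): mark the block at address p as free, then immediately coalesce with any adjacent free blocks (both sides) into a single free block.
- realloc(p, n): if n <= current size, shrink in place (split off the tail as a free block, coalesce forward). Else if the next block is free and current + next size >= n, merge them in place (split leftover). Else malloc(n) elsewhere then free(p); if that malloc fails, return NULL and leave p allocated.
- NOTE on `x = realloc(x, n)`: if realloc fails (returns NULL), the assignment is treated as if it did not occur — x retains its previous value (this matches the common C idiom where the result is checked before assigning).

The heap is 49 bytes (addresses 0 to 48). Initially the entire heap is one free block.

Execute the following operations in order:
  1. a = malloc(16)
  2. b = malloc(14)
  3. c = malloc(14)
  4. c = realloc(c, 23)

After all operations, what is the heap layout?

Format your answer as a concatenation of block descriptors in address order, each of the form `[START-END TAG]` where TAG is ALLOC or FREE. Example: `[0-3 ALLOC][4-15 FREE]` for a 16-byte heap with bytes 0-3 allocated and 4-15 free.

Answer: [0-15 ALLOC][16-29 ALLOC][30-43 ALLOC][44-48 FREE]

Derivation:
Op 1: a = malloc(16) -> a = 0; heap: [0-15 ALLOC][16-48 FREE]
Op 2: b = malloc(14) -> b = 16; heap: [0-15 ALLOC][16-29 ALLOC][30-48 FREE]
Op 3: c = malloc(14) -> c = 30; heap: [0-15 ALLOC][16-29 ALLOC][30-43 ALLOC][44-48 FREE]
Op 4: c = realloc(c, 23) -> NULL (c unchanged); heap: [0-15 ALLOC][16-29 ALLOC][30-43 ALLOC][44-48 FREE]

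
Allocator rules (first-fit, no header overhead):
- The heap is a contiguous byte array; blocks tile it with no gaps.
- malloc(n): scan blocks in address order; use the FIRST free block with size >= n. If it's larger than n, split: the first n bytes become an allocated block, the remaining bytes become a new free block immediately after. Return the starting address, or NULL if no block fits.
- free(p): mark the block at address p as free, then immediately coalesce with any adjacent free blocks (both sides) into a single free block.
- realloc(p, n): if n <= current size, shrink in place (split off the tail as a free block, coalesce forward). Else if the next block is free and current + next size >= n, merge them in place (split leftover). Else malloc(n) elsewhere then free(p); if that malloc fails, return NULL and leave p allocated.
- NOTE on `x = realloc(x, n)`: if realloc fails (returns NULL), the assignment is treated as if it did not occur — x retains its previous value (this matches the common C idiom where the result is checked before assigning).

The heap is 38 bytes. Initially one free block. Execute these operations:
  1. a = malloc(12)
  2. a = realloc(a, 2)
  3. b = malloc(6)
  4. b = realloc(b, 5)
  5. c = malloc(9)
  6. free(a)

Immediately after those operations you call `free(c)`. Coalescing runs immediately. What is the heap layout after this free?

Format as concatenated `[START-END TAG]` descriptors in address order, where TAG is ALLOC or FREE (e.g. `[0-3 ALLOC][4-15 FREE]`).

Answer: [0-1 FREE][2-6 ALLOC][7-37 FREE]

Derivation:
Op 1: a = malloc(12) -> a = 0; heap: [0-11 ALLOC][12-37 FREE]
Op 2: a = realloc(a, 2) -> a = 0; heap: [0-1 ALLOC][2-37 FREE]
Op 3: b = malloc(6) -> b = 2; heap: [0-1 ALLOC][2-7 ALLOC][8-37 FREE]
Op 4: b = realloc(b, 5) -> b = 2; heap: [0-1 ALLOC][2-6 ALLOC][7-37 FREE]
Op 5: c = malloc(9) -> c = 7; heap: [0-1 ALLOC][2-6 ALLOC][7-15 ALLOC][16-37 FREE]
Op 6: free(a) -> (freed a); heap: [0-1 FREE][2-6 ALLOC][7-15 ALLOC][16-37 FREE]
free(c): c = 7 -> block [7-15 ALLOC]; mark free, coalesce with adjacent free neighbors -> [0-1 FREE][2-6 ALLOC][7-37 FREE]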